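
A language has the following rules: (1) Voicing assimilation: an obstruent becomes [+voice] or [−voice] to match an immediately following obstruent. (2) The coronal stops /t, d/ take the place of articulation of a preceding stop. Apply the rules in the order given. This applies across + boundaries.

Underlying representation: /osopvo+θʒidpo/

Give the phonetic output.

[osobvo+ðʒitpo]

Rule 1: /p/ before /v/ (voiced) → [b]
Rule 1: /θ/ before /ʒ/ (voiced) → [ð]
Rule 1: /d/ before /p/ (voiceless) → [t]
After rule 1: osobvo+ðʒitpo
Rule 2: no segment meets the rule's conditions; no change.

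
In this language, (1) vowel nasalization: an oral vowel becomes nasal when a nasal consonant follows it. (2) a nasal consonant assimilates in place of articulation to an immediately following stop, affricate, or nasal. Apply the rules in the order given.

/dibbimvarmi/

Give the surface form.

[dibbĩmvarmi]

Rule 1: /i/ before nasal /m/ → [ĩ]
After rule 1: dibbĩmvarmi
Rule 2: no segment meets the rule's conditions; no change.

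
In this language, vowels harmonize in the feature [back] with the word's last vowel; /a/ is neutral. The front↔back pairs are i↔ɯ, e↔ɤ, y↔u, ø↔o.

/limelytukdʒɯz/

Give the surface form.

[lɯmɤlutukdʒɯz]

/i/ harmonizes with /ɯ/ ([+back]) → [ɯ]
/e/ harmonizes with /ɯ/ ([+back]) → [ɤ]
/y/ harmonizes with /ɯ/ ([+back]) → [u]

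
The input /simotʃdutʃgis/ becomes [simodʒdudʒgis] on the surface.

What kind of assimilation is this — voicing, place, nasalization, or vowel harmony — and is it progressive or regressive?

voicing assimilation, regressive

/tʃ/→[dʒ] /tʃ/→[dʒ].
Each target copies a feature from the following segment, so the direction is regressive.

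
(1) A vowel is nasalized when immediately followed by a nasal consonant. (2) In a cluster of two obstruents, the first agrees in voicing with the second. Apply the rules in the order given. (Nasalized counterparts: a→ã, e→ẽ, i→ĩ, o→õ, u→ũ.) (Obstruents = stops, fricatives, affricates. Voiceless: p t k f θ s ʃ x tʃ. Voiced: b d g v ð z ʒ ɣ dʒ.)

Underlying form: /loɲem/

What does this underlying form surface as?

[lõɲẽm]

Rule 1: /o/ before nasal /ɲ/ → [õ]
Rule 1: /e/ before nasal /m/ → [ẽ]
After rule 1: lõɲẽm
Rule 2: no segment meets the rule's conditions; no change.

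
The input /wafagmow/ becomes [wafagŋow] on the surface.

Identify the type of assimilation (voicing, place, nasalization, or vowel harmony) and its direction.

/m/→[ŋ].
Each target copies a feature from the preceding segment, so the direction is progressive.

place assimilation, progressive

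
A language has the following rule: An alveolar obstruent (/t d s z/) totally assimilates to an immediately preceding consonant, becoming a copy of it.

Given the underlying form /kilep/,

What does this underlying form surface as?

no segment meets the rule's conditions; no change.

[kilep]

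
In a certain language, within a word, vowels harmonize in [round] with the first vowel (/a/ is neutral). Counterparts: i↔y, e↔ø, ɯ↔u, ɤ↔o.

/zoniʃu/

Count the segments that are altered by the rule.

/i/ harmonizes with /o/ ([+round]) → [y]
1 segment changes.

1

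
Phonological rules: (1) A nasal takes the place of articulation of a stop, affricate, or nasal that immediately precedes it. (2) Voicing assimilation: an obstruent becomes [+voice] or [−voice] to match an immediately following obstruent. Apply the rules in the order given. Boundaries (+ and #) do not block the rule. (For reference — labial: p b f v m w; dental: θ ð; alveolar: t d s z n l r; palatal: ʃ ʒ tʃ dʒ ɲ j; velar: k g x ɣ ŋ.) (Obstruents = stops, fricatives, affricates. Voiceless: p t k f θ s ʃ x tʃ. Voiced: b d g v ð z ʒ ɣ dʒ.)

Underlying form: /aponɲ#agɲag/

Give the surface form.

[aponn#agŋag]

Rule 1: /ɲ/ after /n/ (alveolar) → [n]
Rule 1: /ɲ/ after /g/ (velar) → [ŋ]
After rule 1: aponn#agŋag
Rule 2: no segment meets the rule's conditions; no change.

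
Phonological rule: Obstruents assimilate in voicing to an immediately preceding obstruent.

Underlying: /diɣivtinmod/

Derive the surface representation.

/t/ after /v/ (voiced) → [d]

[diɣivdinmod]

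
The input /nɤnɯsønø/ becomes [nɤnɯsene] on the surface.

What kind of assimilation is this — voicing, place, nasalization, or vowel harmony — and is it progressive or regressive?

/ø/→[e] /ø/→[e].
Vowels agree with the first vowel, so the harmony is progressive.

vowel harmony, progressive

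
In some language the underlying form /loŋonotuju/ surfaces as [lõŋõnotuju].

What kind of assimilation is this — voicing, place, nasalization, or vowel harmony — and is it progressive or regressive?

nasalization, regressive

/o/→[õ] /o/→[õ].
Each target copies a feature from the following segment, so the direction is regressive.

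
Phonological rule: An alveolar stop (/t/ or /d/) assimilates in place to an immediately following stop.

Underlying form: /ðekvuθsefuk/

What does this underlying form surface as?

[ðekvuθsefuk]

no segment meets the rule's conditions; no change.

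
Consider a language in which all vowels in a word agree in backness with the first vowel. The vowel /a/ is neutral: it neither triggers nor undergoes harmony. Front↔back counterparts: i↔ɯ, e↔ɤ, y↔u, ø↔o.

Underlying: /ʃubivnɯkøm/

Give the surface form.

/i/ harmonizes with /u/ ([+back]) → [ɯ]
/ø/ harmonizes with /u/ ([+back]) → [o]

[ʃubɯvnɯkom]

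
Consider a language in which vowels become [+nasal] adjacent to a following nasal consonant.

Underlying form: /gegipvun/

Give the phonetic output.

[gegipvũn]

/u/ before nasal /n/ → [ũ]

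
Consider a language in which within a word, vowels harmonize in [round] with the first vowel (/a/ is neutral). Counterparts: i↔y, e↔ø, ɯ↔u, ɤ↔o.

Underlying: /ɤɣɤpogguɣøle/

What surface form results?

[ɤɣɤpɤggɯɣele]

/o/ harmonizes with /ɤ/ ([-round]) → [ɤ]
/u/ harmonizes with /ɤ/ ([-round]) → [ɯ]
/ø/ harmonizes with /ɤ/ ([-round]) → [e]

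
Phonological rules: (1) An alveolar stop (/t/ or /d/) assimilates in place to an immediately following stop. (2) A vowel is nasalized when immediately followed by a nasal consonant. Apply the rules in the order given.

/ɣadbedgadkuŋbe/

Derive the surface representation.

[ɣabbeggagkũŋbe]

Rule 1: /d/ before /b/ (labial) → [b]
Rule 1: /d/ before /g/ (velar) → [g]
Rule 1: /d/ before /k/ (velar) → [g]
After rule 1: ɣabbeggagkuŋbe
Rule 2: /u/ before nasal /ŋ/ → [ũ]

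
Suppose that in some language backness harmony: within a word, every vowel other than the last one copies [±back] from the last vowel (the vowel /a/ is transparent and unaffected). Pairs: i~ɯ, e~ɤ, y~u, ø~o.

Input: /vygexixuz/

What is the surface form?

[vugɤxɯxuz]

/y/ harmonizes with /u/ ([+back]) → [u]
/e/ harmonizes with /u/ ([+back]) → [ɤ]
/i/ harmonizes with /u/ ([+back]) → [ɯ]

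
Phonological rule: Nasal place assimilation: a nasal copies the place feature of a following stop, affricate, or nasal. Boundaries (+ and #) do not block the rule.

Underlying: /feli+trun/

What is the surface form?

no segment meets the rule's conditions; no change.

[feli+trun]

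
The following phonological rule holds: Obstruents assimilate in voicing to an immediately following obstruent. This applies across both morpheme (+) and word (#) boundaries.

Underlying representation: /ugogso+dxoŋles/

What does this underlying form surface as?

/g/ before /s/ (voiceless) → [k]
/d/ before /x/ (voiceless) → [t]

[ugokso+txoŋles]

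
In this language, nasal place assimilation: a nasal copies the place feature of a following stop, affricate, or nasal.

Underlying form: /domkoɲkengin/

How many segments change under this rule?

3

/m/ before /k/ (velar) → [ŋ]
/ɲ/ before /k/ (velar) → [ŋ]
/n/ before /g/ (velar) → [ŋ]
3 segments change.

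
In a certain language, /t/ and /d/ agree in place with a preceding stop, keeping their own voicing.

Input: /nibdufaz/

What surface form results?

/d/ after /b/ (labial) → [b]

[nibbufaz]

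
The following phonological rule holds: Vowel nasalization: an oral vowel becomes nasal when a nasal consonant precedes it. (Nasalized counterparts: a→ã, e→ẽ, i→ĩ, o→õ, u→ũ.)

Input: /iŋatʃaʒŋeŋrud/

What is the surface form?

[iŋãtʃaʒŋẽŋrud]

/a/ after nasal /ŋ/ → [ã]
/e/ after nasal /ŋ/ → [ẽ]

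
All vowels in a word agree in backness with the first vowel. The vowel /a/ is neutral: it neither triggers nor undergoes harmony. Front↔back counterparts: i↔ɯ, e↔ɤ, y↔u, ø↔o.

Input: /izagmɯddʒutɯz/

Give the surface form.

[izagmiddʒytiz]

/ɯ/ harmonizes with /i/ ([-back]) → [i]
/u/ harmonizes with /i/ ([-back]) → [y]
/ɯ/ harmonizes with /i/ ([-back]) → [i]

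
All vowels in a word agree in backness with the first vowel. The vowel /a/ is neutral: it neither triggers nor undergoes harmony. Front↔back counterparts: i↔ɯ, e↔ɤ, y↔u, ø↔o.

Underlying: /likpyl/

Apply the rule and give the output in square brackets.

[likpyl]

no segment meets the rule's conditions; no change.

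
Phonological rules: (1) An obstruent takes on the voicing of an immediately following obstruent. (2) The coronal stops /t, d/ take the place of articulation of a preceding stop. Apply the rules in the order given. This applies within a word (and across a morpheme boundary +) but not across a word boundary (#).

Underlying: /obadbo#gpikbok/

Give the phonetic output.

Rule 1: /g/ before /p/ (voiceless) → [k]
Rule 1: /k/ before /b/ (voiced) → [g]
After rule 1: obadbo#kpigbok
Rule 2: no segment meets the rule's conditions; no change.

[obadbo#kpigbok]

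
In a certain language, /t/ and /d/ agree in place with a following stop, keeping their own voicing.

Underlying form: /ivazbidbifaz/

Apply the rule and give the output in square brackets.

[ivazbibbifaz]

/d/ before /b/ (labial) → [b]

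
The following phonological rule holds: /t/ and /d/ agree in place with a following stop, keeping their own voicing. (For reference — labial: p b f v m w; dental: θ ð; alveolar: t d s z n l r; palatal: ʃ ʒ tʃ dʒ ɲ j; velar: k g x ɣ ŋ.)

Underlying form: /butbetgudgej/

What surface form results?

/t/ before /b/ (labial) → [p]
/t/ before /g/ (velar) → [k]
/d/ before /g/ (velar) → [g]

[bupbekguggej]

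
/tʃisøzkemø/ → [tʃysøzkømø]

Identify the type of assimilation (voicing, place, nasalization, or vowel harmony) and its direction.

/i/→[y] /e/→[ø].
Vowels agree with the last vowel, so the harmony is regressive.

vowel harmony, regressive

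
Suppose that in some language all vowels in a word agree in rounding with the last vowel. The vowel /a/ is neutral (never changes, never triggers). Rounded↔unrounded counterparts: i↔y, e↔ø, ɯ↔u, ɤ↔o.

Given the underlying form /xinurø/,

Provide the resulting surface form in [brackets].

/i/ harmonizes with /ø/ ([+round]) → [y]

[xynurø]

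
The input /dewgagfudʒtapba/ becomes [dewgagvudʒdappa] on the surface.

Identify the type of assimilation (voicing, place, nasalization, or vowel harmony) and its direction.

voicing assimilation, progressive

/f/→[v] /t/→[d] /b/→[p].
Each target copies a feature from the preceding segment, so the direction is progressive.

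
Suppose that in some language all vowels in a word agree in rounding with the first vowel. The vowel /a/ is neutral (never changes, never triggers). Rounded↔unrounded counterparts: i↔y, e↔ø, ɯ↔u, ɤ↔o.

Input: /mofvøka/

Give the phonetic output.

[mofvøka]

no segment meets the rule's conditions; no change.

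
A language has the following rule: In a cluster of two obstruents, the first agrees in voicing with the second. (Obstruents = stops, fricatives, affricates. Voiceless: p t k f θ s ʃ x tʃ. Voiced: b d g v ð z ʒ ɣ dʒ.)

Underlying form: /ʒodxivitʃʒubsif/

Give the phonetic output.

[ʒotxividʒʒupsif]

/d/ before /x/ (voiceless) → [t]
/tʃ/ before /ʒ/ (voiced) → [dʒ]
/b/ before /s/ (voiceless) → [p]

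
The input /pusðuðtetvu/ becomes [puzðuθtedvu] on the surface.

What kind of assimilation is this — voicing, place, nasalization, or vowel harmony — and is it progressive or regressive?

voicing assimilation, regressive

/s/→[z] /ð/→[θ] /t/→[d].
Each target copies a feature from the following segment, so the direction is regressive.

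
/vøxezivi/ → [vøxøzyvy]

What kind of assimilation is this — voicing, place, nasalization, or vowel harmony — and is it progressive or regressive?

vowel harmony, progressive

/e/→[ø] /i/→[y] /i/→[y].
Vowels agree with the first vowel, so the harmony is progressive.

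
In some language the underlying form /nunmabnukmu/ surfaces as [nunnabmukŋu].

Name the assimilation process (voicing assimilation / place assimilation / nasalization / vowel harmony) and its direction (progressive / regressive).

/m/→[n] /n/→[m] /m/→[ŋ].
Each target copies a feature from the preceding segment, so the direction is progressive.

place assimilation, progressive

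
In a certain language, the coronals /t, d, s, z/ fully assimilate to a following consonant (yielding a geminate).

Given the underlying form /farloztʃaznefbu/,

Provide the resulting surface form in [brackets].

[farlotʃtʃannefbu]

/z/ before /tʃ/ → [tʃ] (total assimilation)
/z/ before /n/ → [n] (total assimilation)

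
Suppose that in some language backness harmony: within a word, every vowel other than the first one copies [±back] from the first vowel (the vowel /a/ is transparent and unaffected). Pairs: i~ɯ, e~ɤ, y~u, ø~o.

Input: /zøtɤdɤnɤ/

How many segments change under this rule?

/ɤ/ harmonizes with /ø/ ([-back]) → [e]
/ɤ/ harmonizes with /ø/ ([-back]) → [e]
/ɤ/ harmonizes with /ø/ ([-back]) → [e]
3 segments change.

3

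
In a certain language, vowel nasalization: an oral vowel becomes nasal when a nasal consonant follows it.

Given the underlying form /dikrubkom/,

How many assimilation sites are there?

/o/ before nasal /m/ → [õ]
1 segment changes.

1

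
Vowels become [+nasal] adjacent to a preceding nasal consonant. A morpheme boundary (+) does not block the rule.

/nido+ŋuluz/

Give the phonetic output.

[nĩdo+ŋũluz]

/i/ after nasal /n/ → [ĩ]
/u/ after nasal /ŋ/ → [ũ]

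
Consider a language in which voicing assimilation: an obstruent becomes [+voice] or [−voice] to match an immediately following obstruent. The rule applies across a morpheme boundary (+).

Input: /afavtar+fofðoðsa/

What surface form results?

/v/ before /t/ (voiceless) → [f]
/f/ before /ð/ (voiced) → [v]
/ð/ before /s/ (voiceless) → [θ]

[afaftar+fovðoθsa]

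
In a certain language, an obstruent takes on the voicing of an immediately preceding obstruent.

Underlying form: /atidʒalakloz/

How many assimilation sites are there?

0

No segment meets the rule's conditions.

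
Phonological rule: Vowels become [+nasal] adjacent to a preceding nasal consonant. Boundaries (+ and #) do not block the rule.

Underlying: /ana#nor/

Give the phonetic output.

[anã#nõr]

/a/ after nasal /n/ → [ã]
/o/ after nasal /n/ → [õ]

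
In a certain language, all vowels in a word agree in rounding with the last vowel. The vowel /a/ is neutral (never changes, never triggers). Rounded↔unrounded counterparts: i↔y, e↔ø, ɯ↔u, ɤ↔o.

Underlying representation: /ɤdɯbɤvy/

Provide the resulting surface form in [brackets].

[odubovy]

/ɤ/ harmonizes with /y/ ([+round]) → [o]
/ɯ/ harmonizes with /y/ ([+round]) → [u]
/ɤ/ harmonizes with /y/ ([+round]) → [o]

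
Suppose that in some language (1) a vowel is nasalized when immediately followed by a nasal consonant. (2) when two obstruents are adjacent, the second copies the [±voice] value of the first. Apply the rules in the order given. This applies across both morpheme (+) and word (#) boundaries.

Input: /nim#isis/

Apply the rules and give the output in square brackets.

Rule 1: /i/ before nasal /m/ → [ĩ]
After rule 1: nĩm#isis
Rule 2: no segment meets the rule's conditions; no change.

[nĩm#isis]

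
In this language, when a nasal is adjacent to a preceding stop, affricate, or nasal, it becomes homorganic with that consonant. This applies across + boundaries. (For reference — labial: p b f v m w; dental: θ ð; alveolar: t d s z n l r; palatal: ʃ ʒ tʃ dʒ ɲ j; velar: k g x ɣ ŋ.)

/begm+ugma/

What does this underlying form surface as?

/m/ after /g/ (velar) → [ŋ]
/m/ after /g/ (velar) → [ŋ]

[begŋ+ugŋa]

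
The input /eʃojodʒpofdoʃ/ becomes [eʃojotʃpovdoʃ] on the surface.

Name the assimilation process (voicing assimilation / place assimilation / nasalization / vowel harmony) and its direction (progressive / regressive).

/dʒ/→[tʃ] /f/→[v].
Each target copies a feature from the following segment, so the direction is regressive.

voicing assimilation, regressive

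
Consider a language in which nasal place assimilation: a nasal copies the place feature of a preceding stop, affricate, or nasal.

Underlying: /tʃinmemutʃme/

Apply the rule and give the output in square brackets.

[tʃinnemutʃɲe]

/m/ after /n/ (alveolar) → [n]
/m/ after /tʃ/ (palatal) → [ɲ]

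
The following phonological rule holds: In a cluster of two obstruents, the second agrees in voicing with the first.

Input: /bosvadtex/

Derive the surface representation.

[bosfaddex]

/v/ after /s/ (voiceless) → [f]
/t/ after /d/ (voiced) → [d]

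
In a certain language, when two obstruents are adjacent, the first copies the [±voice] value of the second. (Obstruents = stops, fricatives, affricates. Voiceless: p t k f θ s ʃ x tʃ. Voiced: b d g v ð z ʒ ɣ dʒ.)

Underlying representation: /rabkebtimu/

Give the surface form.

[rapkeptimu]

/b/ before /k/ (voiceless) → [p]
/b/ before /t/ (voiceless) → [p]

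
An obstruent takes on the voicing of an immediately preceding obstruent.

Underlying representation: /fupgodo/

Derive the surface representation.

/g/ after /p/ (voiceless) → [k]

[fupkodo]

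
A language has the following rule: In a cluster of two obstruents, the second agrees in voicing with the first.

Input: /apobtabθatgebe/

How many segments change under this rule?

/t/ after /b/ (voiced) → [d]
/θ/ after /b/ (voiced) → [ð]
/g/ after /t/ (voiceless) → [k]
3 segments change.

3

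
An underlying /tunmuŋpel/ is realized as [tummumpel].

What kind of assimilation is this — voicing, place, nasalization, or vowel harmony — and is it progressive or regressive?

/n/→[m] /ŋ/→[m].
Each target copies a feature from the following segment, so the direction is regressive.

place assimilation, regressive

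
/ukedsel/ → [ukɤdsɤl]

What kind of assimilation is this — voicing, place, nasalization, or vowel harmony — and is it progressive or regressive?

/e/→[ɤ] /e/→[ɤ].
Vowels agree with the first vowel, so the harmony is progressive.

vowel harmony, progressive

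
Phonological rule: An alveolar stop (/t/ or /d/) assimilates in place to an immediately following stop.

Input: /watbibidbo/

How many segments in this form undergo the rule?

/t/ before /b/ (labial) → [p]
/d/ before /b/ (labial) → [b]
2 segments change.

2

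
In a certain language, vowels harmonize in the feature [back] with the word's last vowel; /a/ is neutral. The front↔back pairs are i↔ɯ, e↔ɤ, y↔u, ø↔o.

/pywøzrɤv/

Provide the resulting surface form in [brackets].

[puwozrɤv]

/y/ harmonizes with /ɤ/ ([+back]) → [u]
/ø/ harmonizes with /ɤ/ ([+back]) → [o]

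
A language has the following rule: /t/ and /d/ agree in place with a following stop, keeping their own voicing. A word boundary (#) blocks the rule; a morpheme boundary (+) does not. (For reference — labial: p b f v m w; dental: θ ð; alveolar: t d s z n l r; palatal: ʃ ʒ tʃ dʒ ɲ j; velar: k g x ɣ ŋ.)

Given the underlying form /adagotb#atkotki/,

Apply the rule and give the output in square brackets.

[adagopb#akkokki]

/t/ before /b/ (labial) → [p]
/t/ before /k/ (velar) → [k]
/t/ before /k/ (velar) → [k]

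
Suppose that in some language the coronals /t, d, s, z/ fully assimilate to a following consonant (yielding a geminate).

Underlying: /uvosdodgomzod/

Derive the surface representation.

/s/ before /d/ → [d] (total assimilation)
/d/ before /g/ → [g] (total assimilation)

[uvoddoggomzod]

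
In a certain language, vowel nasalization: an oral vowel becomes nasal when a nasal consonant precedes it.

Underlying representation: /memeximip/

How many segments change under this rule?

3

/e/ after nasal /m/ → [ẽ]
/e/ after nasal /m/ → [ẽ]
/i/ after nasal /m/ → [ĩ]
3 segments change.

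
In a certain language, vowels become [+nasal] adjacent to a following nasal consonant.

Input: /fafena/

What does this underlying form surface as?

/e/ before nasal /n/ → [ẽ]

[fafẽna]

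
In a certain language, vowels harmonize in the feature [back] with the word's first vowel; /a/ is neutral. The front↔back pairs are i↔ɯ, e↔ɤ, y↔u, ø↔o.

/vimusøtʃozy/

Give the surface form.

[vimysøtʃøzy]

/u/ harmonizes with /i/ ([-back]) → [y]
/o/ harmonizes with /i/ ([-back]) → [ø]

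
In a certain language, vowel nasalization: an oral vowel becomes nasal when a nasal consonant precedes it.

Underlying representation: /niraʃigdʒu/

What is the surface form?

[nĩraʃigdʒu]

/i/ after nasal /n/ → [ĩ]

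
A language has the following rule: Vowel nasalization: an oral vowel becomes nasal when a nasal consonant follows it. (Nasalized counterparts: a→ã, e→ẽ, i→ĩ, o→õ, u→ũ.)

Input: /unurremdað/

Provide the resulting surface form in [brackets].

/u/ before nasal /n/ → [ũ]
/e/ before nasal /m/ → [ẽ]

[ũnurrẽmdað]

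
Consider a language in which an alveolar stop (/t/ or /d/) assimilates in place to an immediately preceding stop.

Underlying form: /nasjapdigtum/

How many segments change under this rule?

2

/d/ after /p/ (labial) → [b]
/t/ after /g/ (velar) → [k]
2 segments change.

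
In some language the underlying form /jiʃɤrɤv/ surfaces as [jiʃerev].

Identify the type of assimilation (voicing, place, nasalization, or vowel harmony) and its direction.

/ɤ/→[e] /ɤ/→[e].
Vowels agree with the first vowel, so the harmony is progressive.

vowel harmony, progressive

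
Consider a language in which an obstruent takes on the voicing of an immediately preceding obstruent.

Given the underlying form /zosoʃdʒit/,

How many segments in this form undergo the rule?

1

/dʒ/ after /ʃ/ (voiceless) → [tʃ]
1 segment changes.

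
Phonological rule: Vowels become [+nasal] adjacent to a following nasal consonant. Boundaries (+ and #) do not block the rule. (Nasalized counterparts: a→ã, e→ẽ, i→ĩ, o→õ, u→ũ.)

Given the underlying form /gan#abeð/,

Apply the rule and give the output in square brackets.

/a/ before nasal /n/ → [ã]

[gãn#abeð]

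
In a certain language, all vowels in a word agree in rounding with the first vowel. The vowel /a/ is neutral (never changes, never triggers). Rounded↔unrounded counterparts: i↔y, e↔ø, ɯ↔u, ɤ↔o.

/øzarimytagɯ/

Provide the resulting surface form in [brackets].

/i/ harmonizes with /ø/ ([+round]) → [y]
/ɯ/ harmonizes with /ø/ ([+round]) → [u]

[øzarymytagu]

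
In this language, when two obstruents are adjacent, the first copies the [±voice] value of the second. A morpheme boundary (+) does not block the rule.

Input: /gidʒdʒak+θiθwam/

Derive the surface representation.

no segment meets the rule's conditions; no change.

[gidʒdʒak+θiθwam]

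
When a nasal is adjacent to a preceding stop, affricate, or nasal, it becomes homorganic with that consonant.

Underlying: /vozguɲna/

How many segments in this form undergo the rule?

/n/ after /ɲ/ (palatal) → [ɲ]
1 segment changes.

1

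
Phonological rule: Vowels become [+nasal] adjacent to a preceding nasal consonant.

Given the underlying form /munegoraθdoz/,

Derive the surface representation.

/u/ after nasal /m/ → [ũ]
/e/ after nasal /n/ → [ẽ]

[mũnẽgoraθdoz]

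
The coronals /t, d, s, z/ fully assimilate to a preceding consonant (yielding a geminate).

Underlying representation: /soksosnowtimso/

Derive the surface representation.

/s/ after /k/ → [k] (total assimilation)
/t/ after /w/ → [w] (total assimilation)
/s/ after /m/ → [m] (total assimilation)

[sokkosnowwimmo]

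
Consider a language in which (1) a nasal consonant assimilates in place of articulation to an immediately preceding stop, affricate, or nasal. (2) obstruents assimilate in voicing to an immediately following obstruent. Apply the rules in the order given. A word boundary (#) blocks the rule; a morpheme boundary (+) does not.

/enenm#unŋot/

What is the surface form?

[enenn#unnot]

Rule 1: /m/ after /n/ (alveolar) → [n]
Rule 1: /ŋ/ after /n/ (alveolar) → [n]
After rule 1: enenn#unnot
Rule 2: no segment meets the rule's conditions; no change.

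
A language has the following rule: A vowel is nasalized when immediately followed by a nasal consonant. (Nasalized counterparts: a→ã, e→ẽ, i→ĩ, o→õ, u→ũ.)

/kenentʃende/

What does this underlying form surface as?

[kẽnẽntʃẽnde]

/e/ before nasal /n/ → [ẽ]
/e/ before nasal /n/ → [ẽ]
/e/ before nasal /n/ → [ẽ]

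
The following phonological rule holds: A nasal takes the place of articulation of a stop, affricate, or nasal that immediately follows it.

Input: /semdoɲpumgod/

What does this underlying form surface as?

[sendompuŋgod]

/m/ before /d/ (alveolar) → [n]
/ɲ/ before /p/ (labial) → [m]
/m/ before /g/ (velar) → [ŋ]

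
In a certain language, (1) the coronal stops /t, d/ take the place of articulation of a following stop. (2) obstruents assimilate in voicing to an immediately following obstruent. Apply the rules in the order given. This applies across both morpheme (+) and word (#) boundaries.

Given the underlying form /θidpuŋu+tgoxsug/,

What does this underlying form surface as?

[θippuŋu+ggoxsug]

Rule 1: /d/ before /p/ (labial) → [b]
Rule 1: /t/ before /g/ (velar) → [k]
After rule 1: θibpuŋu+kgoxsug
Rule 2: /b/ before /p/ (voiceless) → [p]
Rule 2: /k/ before /g/ (voiced) → [g]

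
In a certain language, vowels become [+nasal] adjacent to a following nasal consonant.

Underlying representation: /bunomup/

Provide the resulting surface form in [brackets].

[bũnõmup]

/u/ before nasal /n/ → [ũ]
/o/ before nasal /m/ → [õ]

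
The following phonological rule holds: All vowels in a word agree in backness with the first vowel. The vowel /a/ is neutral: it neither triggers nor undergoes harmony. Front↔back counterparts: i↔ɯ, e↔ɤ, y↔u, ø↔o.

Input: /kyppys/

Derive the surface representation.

[kyppys]

no segment meets the rule's conditions; no change.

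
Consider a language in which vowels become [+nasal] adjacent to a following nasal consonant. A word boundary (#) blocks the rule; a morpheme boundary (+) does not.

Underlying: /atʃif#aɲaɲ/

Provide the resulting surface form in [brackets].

/a/ before nasal /ɲ/ → [ã]
/a/ before nasal /ɲ/ → [ã]

[atʃif#ãɲãɲ]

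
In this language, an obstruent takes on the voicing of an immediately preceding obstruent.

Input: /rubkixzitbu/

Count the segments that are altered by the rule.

3

/k/ after /b/ (voiced) → [g]
/z/ after /x/ (voiceless) → [s]
/b/ after /t/ (voiceless) → [p]
3 segments change.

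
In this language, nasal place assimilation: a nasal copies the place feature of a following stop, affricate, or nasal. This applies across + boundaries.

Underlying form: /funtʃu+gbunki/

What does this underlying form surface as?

[fuɲtʃu+gbuŋki]

/n/ before /tʃ/ (palatal) → [ɲ]
/n/ before /k/ (velar) → [ŋ]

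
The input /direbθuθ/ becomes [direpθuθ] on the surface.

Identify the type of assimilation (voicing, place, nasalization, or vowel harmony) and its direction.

/b/→[p].
Each target copies a feature from the following segment, so the direction is regressive.

voicing assimilation, regressive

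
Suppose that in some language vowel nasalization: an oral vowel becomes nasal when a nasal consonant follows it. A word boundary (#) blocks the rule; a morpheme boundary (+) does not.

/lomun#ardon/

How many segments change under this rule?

3

/o/ before nasal /m/ → [õ]
/u/ before nasal /n/ → [ũ]
/o/ before nasal /n/ → [õ]
3 segments change.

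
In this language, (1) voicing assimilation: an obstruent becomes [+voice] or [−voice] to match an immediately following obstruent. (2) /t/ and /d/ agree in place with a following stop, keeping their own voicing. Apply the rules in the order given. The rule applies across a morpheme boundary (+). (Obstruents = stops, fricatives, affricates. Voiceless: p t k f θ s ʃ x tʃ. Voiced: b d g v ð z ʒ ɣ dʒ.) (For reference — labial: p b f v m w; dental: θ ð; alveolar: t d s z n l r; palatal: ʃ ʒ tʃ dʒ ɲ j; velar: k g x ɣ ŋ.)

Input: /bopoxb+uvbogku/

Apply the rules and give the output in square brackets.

Rule 1: /x/ before /b/ (voiced) → [ɣ]
Rule 1: /g/ before /k/ (voiceless) → [k]
After rule 1: bopoɣb+uvbokku
Rule 2: no segment meets the rule's conditions; no change.

[bopoɣb+uvbokku]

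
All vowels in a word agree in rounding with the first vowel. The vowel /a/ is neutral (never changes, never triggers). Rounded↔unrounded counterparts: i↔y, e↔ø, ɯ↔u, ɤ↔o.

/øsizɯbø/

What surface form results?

/i/ harmonizes with /ø/ ([+round]) → [y]
/ɯ/ harmonizes with /ø/ ([+round]) → [u]

[øsyzubø]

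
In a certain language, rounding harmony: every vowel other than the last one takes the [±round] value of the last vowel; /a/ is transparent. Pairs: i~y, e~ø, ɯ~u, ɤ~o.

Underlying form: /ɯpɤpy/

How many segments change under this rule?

2

/ɯ/ harmonizes with /y/ ([+round]) → [u]
/ɤ/ harmonizes with /y/ ([+round]) → [o]
2 segments change.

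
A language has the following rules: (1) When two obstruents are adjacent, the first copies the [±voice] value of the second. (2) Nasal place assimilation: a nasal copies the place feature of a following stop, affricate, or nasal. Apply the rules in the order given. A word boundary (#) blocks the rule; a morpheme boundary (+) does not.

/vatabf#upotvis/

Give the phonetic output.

[vatapf#upodvis]

Rule 1: /b/ before /f/ (voiceless) → [p]
Rule 1: /t/ before /v/ (voiced) → [d]
After rule 1: vatapf#upodvis
Rule 2: no segment meets the rule's conditions; no change.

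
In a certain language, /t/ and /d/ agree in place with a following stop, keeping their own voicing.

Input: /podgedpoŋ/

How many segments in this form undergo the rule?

2

/d/ before /g/ (velar) → [g]
/d/ before /p/ (labial) → [b]
2 segments change.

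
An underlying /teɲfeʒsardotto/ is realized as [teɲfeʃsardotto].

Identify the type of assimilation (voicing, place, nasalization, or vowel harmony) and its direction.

/ʒ/→[ʃ].
Each target copies a feature from the following segment, so the direction is regressive.

voicing assimilation, regressive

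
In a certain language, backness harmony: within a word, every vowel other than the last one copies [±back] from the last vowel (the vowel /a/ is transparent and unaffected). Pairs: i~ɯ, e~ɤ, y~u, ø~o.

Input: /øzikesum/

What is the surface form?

[ozɯkɤsum]

/ø/ harmonizes with /u/ ([+back]) → [o]
/i/ harmonizes with /u/ ([+back]) → [ɯ]
/e/ harmonizes with /u/ ([+back]) → [ɤ]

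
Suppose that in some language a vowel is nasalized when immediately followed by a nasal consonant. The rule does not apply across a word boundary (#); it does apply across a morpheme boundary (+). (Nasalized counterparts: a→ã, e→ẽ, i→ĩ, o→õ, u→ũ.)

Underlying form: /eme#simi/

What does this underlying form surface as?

/e/ before nasal /m/ → [ẽ]
/i/ before nasal /m/ → [ĩ]

[ẽme#sĩmi]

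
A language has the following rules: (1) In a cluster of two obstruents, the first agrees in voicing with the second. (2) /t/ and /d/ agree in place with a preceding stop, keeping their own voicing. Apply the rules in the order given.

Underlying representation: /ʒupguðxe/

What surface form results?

Rule 1: /p/ before /g/ (voiced) → [b]
Rule 1: /ð/ before /x/ (voiceless) → [θ]
After rule 1: ʒubguθxe
Rule 2: no segment meets the rule's conditions; no change.

[ʒubguθxe]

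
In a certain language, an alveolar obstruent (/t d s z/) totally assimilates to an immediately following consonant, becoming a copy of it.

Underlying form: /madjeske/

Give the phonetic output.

[majjekke]

/d/ before /j/ → [j] (total assimilation)
/s/ before /k/ → [k] (total assimilation)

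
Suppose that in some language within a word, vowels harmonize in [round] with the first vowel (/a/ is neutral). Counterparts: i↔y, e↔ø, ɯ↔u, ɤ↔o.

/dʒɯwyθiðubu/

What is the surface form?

/y/ harmonizes with /ɯ/ ([-round]) → [i]
/u/ harmonizes with /ɯ/ ([-round]) → [ɯ]
/u/ harmonizes with /ɯ/ ([-round]) → [ɯ]

[dʒɯwiθiðɯbɯ]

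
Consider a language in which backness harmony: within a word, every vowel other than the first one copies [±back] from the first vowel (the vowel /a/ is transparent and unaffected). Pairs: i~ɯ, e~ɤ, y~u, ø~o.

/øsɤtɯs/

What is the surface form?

[øsetis]

/ɤ/ harmonizes with /ø/ ([-back]) → [e]
/ɯ/ harmonizes with /ø/ ([-back]) → [i]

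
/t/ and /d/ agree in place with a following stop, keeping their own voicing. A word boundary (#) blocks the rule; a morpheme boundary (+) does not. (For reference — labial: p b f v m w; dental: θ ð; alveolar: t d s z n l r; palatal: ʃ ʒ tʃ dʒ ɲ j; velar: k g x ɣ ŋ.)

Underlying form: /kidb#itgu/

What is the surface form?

[kibb#ikgu]

/d/ before /b/ (labial) → [b]
/t/ before /g/ (velar) → [k]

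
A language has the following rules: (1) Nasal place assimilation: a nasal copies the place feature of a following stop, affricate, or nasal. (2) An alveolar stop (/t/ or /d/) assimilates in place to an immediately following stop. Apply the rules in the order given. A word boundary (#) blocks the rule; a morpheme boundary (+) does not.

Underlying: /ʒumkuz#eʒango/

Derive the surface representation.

Rule 1: /m/ before /k/ (velar) → [ŋ]
Rule 1: /n/ before /g/ (velar) → [ŋ]
After rule 1: ʒuŋkuz#eʒaŋgo
Rule 2: no segment meets the rule's conditions; no change.

[ʒuŋkuz#eʒaŋgo]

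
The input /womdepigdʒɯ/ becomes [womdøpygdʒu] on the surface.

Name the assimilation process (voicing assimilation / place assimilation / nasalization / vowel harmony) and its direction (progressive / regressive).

vowel harmony, progressive

/e/→[ø] /i/→[y] /ɯ/→[u].
Vowels agree with the first vowel, so the harmony is progressive.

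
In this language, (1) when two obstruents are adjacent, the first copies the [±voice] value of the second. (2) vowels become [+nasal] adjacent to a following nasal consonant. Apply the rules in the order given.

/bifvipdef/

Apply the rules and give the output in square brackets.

[bivvibdef]

Rule 1: /f/ before /v/ (voiced) → [v]
Rule 1: /p/ before /d/ (voiced) → [b]
After rule 1: bivvibdef
Rule 2: no segment meets the rule's conditions; no change.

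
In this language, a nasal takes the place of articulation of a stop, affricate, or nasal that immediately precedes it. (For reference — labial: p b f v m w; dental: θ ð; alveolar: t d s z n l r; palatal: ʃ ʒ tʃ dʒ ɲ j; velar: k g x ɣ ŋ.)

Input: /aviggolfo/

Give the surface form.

[aviggolfo]

no segment meets the rule's conditions; no change.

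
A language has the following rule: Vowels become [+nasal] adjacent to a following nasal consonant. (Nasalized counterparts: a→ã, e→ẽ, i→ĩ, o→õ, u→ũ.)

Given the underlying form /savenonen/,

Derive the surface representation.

[savẽnõnẽn]

/e/ before nasal /n/ → [ẽ]
/o/ before nasal /n/ → [õ]
/e/ before nasal /n/ → [ẽ]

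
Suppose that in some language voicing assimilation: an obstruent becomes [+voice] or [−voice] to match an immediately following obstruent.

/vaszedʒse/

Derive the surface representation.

[vazzetʃse]

/s/ before /z/ (voiced) → [z]
/dʒ/ before /s/ (voiceless) → [tʃ]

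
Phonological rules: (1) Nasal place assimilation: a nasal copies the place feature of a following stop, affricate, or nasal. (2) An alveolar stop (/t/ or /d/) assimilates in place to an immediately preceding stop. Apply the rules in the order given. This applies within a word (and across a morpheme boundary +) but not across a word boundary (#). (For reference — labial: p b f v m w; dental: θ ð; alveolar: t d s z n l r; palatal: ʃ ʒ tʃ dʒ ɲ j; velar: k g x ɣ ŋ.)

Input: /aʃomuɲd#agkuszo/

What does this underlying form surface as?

[aʃomund#agkuszo]

Rule 1: /ɲ/ before /d/ (alveolar) → [n]
After rule 1: aʃomund#agkuszo
Rule 2: no segment meets the rule's conditions; no change.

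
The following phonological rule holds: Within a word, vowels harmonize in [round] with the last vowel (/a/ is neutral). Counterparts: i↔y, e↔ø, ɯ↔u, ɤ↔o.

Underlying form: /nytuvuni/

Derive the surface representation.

/y/ harmonizes with /i/ ([-round]) → [i]
/u/ harmonizes with /i/ ([-round]) → [ɯ]
/u/ harmonizes with /i/ ([-round]) → [ɯ]

[nitɯvɯni]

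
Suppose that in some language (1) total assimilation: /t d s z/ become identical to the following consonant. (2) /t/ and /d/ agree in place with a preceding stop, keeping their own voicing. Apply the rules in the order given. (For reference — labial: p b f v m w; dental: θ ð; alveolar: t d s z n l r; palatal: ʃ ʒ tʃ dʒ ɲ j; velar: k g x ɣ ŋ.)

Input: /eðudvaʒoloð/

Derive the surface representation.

[eðuvvaʒoloð]

Rule 1: /d/ before /v/ → [v] (total assimilation)
After rule 1: eðuvvaʒoloð
Rule 2: no segment meets the rule's conditions; no change.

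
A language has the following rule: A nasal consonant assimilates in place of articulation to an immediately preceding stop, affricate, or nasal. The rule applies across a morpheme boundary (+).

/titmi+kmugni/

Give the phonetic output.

/m/ after /t/ (alveolar) → [n]
/m/ after /k/ (velar) → [ŋ]
/n/ after /g/ (velar) → [ŋ]

[titni+kŋugŋi]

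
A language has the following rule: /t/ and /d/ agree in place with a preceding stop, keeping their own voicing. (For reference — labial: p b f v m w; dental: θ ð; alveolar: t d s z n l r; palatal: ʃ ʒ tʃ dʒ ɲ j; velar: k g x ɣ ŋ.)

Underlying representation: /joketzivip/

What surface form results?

[joketzivip]

no segment meets the rule's conditions; no change.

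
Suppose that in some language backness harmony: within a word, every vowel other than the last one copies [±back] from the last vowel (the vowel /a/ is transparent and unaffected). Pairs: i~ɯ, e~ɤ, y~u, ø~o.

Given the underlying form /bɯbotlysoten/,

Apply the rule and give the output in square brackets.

/ɯ/ harmonizes with /e/ ([-back]) → [i]
/o/ harmonizes with /e/ ([-back]) → [ø]
/o/ harmonizes with /e/ ([-back]) → [ø]

[bibøtlysøten]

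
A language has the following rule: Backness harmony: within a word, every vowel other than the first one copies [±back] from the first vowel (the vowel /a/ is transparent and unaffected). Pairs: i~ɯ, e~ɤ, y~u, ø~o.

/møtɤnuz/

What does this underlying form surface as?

[møtenyz]

/ɤ/ harmonizes with /ø/ ([-back]) → [e]
/u/ harmonizes with /ø/ ([-back]) → [y]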